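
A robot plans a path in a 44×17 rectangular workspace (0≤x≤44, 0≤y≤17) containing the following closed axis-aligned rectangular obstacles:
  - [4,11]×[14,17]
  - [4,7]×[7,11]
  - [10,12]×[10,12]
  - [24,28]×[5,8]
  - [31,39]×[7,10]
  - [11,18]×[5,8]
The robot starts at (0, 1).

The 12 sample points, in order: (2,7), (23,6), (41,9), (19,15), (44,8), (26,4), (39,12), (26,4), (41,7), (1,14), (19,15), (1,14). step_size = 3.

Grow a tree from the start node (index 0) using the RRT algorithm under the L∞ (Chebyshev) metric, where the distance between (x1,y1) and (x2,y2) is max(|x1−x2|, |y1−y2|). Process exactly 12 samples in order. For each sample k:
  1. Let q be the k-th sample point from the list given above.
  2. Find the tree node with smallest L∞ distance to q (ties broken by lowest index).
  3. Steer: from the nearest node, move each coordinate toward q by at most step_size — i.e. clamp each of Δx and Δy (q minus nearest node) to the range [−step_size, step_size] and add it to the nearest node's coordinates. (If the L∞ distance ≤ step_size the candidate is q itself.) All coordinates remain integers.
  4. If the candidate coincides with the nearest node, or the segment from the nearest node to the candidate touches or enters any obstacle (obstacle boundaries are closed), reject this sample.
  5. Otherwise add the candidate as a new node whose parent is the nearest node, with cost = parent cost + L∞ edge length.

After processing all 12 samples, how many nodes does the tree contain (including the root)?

Node count: 5

1. q=(2,7) nearest=0 d=6 new=(2,4) → add node 1 parent=0 cost=3
2. q=(23,6) nearest=1 d=21 new=(5,6) → add node 2 parent=1 cost=6
3. q=(41,9) nearest=2 d=36 new=(8,9) → blocked by [4,7]×[7,11], reject
4. q=(19,15) nearest=2 d=14 new=(8,9) → blocked by [4,7]×[7,11], reject
5. q=(44,8) nearest=2 d=39 new=(8,8) → blocked by [4,7]×[7,11], reject
6. q=(26,4) nearest=2 d=21 new=(8,4) → add node 3 parent=2 cost=9
7. q=(39,12) nearest=3 d=31 new=(11,7) → blocked by [11,18]×[5,8], reject
8. q=(26,4) nearest=3 d=18 new=(11,4) → add node 4 parent=3 cost=12
9. q=(41,7) nearest=4 d=30 new=(14,7) → blocked by [11,18]×[5,8], reject
10. q=(1,14) nearest=2 d=8 new=(2,9) → blocked by [4,7]×[7,11], reject
11. q=(19,15) nearest=3 d=11 new=(11,7) → blocked by [11,18]×[5,8], reject
12. q=(1,14) nearest=2 d=8 new=(2,9) → blocked by [4,7]×[7,11], reject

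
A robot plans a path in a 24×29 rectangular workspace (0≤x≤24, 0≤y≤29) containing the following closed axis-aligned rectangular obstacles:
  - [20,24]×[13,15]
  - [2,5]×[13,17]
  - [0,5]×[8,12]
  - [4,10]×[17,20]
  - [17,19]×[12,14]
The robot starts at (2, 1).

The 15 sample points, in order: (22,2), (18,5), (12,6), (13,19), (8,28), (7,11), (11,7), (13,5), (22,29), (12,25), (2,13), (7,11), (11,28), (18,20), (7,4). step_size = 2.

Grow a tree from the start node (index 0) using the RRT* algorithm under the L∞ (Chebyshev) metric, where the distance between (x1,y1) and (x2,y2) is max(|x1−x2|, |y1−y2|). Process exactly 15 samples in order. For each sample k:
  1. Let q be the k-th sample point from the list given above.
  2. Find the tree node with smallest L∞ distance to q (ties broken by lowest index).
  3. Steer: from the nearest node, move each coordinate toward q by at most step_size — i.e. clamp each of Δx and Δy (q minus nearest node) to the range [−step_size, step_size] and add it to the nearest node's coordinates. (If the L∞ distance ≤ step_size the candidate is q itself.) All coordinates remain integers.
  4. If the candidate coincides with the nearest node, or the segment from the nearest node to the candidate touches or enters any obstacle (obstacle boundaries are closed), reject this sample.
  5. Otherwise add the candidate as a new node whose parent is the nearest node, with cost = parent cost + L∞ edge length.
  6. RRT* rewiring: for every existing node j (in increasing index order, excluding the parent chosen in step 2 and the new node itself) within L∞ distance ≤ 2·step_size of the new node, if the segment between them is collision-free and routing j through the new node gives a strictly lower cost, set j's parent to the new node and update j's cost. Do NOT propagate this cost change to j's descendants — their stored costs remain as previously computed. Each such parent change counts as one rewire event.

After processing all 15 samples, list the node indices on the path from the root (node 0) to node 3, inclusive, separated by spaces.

Path: 0 1 2 3

1. q=(22,2) nearest=0 d=20 new=(4,2) → add node 1 parent=0 cost=2
2. q=(18,5) nearest=1 d=14 new=(6,4) → add node 2 parent=1 cost=4
3. q=(12,6) nearest=2 d=6 new=(8,6) → add node 3 parent=2 cost=6
4. q=(13,19) nearest=3 d=13 new=(10,8) → add node 4 parent=3 cost=8
5. q=(8,28) nearest=4 d=20 new=(8,10) → add node 5 parent=4 cost=10
6. q=(7,11) nearest=5 d=1 new=(7,11) → add node 6 parent=5 cost=11
7. q=(11,7) nearest=4 d=1 new=(11,7) → add node 7 parent=4 cost=9
8. q=(13,5) nearest=7 d=2 new=(13,5) → add node 8 parent=7 cost=11
9. q=(22,29) nearest=6 d=18 new=(9,13) → add node 9 parent=6 cost=13
10. q=(12,25) nearest=9 d=12 new=(11,15) → add node 10 parent=9 cost=15
11. q=(2,13) nearest=6 d=5 new=(5,13) → blocked by [2,5]×[13,17], reject
12. q=(7,11) nearest=6 d=0 → coincident, reject
13. q=(11,28) nearest=10 d=13 new=(11,17) → add node 11 parent=10 cost=17
14. q=(18,20) nearest=10 d=7 new=(13,17) → add node 12 parent=10 cost=17
15. q=(7,4) nearest=2 d=1 new=(7,4) → add node 13 parent=2 cost=5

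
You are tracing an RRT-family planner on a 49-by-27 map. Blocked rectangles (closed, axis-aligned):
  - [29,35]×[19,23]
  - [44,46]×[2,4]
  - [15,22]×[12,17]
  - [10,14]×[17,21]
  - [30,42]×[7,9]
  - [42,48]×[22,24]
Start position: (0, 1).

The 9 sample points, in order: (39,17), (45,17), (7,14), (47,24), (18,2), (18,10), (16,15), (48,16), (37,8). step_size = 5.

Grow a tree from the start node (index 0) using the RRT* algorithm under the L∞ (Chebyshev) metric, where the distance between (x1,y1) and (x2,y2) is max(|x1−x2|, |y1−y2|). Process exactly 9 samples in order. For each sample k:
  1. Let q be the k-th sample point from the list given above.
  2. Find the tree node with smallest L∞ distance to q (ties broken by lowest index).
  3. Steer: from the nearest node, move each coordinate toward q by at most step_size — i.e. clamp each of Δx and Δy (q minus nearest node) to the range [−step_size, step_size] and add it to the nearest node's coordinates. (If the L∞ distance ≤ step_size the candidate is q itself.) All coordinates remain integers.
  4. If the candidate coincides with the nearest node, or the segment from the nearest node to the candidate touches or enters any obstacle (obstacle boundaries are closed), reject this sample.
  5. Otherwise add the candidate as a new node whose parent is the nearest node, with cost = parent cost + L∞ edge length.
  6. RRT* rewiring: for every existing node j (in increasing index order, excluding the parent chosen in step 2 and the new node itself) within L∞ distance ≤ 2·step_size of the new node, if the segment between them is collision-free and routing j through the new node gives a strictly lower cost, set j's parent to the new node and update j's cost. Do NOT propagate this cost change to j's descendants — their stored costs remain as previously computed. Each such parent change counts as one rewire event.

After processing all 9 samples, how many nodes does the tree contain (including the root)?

Node count: 7

1. q=(39,17) nearest=0 d=39 new=(5,6) → add node 1 parent=0 cost=5
2. q=(45,17) nearest=1 d=40 new=(10,11) → add node 2 parent=1 cost=10
3. q=(7,14) nearest=2 d=3 new=(7,14) → add node 3 parent=2 cost=13
4. q=(47,24) nearest=2 d=37 new=(15,16) → blocked by [15,22]×[12,17], reject
5. q=(18,2) nearest=2 d=9 new=(15,6) → add node 4 parent=2 cost=15
6. q=(18,10) nearest=4 d=4 new=(18,10) → add node 5 parent=4 cost=19
7. q=(16,15) nearest=5 d=5 new=(16,15) → blocked by [15,22]×[12,17], reject
8. q=(48,16) nearest=5 d=30 new=(23,15) → blocked by [15,22]×[12,17], reject
9. q=(37,8) nearest=5 d=19 new=(23,8) → add node 6 parent=5 cost=24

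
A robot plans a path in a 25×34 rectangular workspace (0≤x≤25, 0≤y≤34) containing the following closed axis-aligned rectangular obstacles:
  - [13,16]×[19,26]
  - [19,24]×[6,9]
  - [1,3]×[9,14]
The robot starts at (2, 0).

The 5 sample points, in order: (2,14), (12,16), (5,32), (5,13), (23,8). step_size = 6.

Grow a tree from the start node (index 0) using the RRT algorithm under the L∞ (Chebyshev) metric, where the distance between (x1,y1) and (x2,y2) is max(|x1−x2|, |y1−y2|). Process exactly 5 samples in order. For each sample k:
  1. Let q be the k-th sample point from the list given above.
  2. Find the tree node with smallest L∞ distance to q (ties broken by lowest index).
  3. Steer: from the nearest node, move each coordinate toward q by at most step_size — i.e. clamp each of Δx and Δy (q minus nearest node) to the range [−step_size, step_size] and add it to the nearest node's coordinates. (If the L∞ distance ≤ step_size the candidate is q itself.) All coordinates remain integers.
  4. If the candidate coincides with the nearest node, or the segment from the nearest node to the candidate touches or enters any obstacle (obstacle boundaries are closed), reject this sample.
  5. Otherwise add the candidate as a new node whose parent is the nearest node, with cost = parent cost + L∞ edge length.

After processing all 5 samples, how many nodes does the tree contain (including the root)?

Node count: 6

1. q=(2,14) nearest=0 d=14 new=(2,6) → add node 1 parent=0 cost=6
2. q=(12,16) nearest=1 d=10 new=(8,12) → add node 2 parent=1 cost=12
3. q=(5,32) nearest=2 d=20 new=(5,18) → add node 3 parent=2 cost=18
4. q=(5,13) nearest=2 d=3 new=(5,13) → add node 4 parent=2 cost=15
5. q=(23,8) nearest=2 d=15 new=(14,8) → add node 5 parent=2 cost=18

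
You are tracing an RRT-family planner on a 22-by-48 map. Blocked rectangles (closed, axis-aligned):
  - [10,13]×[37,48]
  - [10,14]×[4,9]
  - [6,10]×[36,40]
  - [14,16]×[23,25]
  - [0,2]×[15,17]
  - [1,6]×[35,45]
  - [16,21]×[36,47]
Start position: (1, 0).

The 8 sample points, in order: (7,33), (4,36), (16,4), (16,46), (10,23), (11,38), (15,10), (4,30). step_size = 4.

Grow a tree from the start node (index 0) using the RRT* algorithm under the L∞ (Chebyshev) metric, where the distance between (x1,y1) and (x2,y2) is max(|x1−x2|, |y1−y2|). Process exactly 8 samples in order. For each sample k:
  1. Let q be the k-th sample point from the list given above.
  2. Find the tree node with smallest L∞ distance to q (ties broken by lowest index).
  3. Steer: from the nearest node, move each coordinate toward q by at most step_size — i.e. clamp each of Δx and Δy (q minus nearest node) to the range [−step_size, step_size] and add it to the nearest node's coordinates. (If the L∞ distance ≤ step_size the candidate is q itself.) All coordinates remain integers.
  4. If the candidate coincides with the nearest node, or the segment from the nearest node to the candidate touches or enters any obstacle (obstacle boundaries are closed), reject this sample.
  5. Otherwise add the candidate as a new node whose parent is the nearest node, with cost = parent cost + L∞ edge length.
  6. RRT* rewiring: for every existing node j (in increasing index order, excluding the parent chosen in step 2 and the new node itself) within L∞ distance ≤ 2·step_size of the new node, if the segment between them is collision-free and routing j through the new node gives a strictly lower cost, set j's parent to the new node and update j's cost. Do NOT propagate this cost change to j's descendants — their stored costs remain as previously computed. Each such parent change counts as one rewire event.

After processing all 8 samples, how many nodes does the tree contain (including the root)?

Node count: 8

1. q=(7,33) nearest=0 d=33 new=(5,4) → add node 1 parent=0 cost=4
2. q=(4,36) nearest=1 d=32 new=(4,8) → add node 2 parent=1 cost=8
3. q=(16,4) nearest=1 d=11 new=(9,4) → add node 3 parent=1 cost=8
4. q=(16,46) nearest=2 d=38 new=(8,12) → add node 4 parent=2 cost=12
5. q=(10,23) nearest=4 d=11 new=(10,16) → add node 5 parent=4 cost=16
6. q=(11,38) nearest=5 d=22 new=(11,20) → add node 6 parent=5 cost=20
7. q=(15,10) nearest=3 d=6 new=(13,8) → blocked by [10,14]×[4,9], reject
8. q=(4,30) nearest=6 d=10 new=(7,24) → add node 7 parent=6 cost=24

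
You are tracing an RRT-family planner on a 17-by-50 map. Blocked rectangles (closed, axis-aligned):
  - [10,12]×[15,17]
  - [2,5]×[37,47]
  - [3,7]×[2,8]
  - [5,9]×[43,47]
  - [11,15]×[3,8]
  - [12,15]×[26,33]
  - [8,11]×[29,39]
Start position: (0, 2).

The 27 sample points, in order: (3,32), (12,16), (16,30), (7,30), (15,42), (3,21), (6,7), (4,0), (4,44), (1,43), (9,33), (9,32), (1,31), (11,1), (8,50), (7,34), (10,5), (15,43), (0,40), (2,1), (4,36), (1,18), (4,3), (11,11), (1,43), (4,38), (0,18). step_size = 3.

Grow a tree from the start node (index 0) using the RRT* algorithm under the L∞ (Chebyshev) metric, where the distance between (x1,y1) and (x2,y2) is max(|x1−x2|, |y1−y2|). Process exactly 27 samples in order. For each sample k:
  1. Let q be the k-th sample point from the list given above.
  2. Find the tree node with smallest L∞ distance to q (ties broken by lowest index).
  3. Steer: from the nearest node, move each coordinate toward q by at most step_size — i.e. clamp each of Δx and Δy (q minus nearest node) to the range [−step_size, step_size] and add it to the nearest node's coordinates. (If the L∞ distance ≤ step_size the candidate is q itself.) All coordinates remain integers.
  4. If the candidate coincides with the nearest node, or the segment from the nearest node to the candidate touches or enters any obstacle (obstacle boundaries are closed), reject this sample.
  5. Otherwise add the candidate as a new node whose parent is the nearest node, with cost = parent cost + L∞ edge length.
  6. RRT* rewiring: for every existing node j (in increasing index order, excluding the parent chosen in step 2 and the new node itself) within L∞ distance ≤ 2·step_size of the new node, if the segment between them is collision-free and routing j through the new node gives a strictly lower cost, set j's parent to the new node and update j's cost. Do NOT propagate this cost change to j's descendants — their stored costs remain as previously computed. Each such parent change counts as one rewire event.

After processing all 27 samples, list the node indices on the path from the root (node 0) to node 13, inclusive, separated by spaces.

Path: 0 2 3 5 6 7 9 12 13

1. q=(3,32) nearest=0 d=30 new=(3,5) → blocked by [3,7]×[2,8], reject
2. q=(12,16) nearest=0 d=14 new=(3,5) → blocked by [3,7]×[2,8], reject
3. q=(16,30) nearest=0 d=28 new=(3,5) → blocked by [3,7]×[2,8], reject
4. q=(7,30) nearest=0 d=28 new=(3,5) → blocked by [3,7]×[2,8], reject
5. q=(15,42) nearest=0 d=40 new=(3,5) → blocked by [3,7]×[2,8], reject
6. q=(3,21) nearest=0 d=19 new=(3,5) → blocked by [3,7]×[2,8], reject
7. q=(6,7) nearest=0 d=6 new=(3,5) → blocked by [3,7]×[2,8], reject
8. q=(4,0) nearest=0 d=4 new=(3,0) → add node 1 parent=0 cost=3
9. q=(4,44) nearest=0 d=42 new=(3,5) → blocked by [3,7]×[2,8], reject
10. q=(1,43) nearest=0 d=41 new=(1,5) → add node 2 parent=0 cost=3
11. q=(9,33) nearest=2 d=28 new=(4,8) → blocked by [3,7]×[2,8], reject
12. q=(9,32) nearest=2 d=27 new=(4,8) → blocked by [3,7]×[2,8], reject
13. q=(1,31) nearest=2 d=26 new=(1,8) → add node 3 parent=2 cost=6
14. q=(11,1) nearest=1 d=8 new=(6,1) → add node 4 parent=1 cost=6
15. q=(8,50) nearest=3 d=42 new=(4,11) → add node 5 parent=3 cost=9
16. q=(7,34) nearest=5 d=23 new=(7,14) → add node 6 parent=5 cost=12
17. q=(10,5) nearest=4 d=4 new=(9,4) → blocked by [3,7]×[2,8], reject
18. q=(15,43) nearest=6 d=29 new=(10,17) → blocked by [10,12]×[15,17], reject
19. q=(0,40) nearest=6 d=26 new=(4,17) → add node 7 parent=6 cost=15
20. q=(2,1) nearest=1 d=1 new=(2,1) → add node 8 parent=1 cost=4
21. q=(4,36) nearest=7 d=19 new=(4,20) → add node 9 parent=7 cost=18
22. q=(1,18) nearest=7 d=3 new=(1,18) → add node 10 parent=7 cost=18
23. q=(4,3) nearest=4 d=2 new=(4,3) → blocked by [3,7]×[2,8], reject
24. q=(11,11) nearest=6 d=4 new=(10,11) → add node 11 parent=6 cost=15
25. q=(1,43) nearest=9 d=23 new=(1,23) → add node 12 parent=9 cost=21
26. q=(4,38) nearest=12 d=15 new=(4,26) → add node 13 parent=12 cost=24
27. q=(0,18) nearest=10 d=1 new=(0,18) → add node 14 parent=10 cost=19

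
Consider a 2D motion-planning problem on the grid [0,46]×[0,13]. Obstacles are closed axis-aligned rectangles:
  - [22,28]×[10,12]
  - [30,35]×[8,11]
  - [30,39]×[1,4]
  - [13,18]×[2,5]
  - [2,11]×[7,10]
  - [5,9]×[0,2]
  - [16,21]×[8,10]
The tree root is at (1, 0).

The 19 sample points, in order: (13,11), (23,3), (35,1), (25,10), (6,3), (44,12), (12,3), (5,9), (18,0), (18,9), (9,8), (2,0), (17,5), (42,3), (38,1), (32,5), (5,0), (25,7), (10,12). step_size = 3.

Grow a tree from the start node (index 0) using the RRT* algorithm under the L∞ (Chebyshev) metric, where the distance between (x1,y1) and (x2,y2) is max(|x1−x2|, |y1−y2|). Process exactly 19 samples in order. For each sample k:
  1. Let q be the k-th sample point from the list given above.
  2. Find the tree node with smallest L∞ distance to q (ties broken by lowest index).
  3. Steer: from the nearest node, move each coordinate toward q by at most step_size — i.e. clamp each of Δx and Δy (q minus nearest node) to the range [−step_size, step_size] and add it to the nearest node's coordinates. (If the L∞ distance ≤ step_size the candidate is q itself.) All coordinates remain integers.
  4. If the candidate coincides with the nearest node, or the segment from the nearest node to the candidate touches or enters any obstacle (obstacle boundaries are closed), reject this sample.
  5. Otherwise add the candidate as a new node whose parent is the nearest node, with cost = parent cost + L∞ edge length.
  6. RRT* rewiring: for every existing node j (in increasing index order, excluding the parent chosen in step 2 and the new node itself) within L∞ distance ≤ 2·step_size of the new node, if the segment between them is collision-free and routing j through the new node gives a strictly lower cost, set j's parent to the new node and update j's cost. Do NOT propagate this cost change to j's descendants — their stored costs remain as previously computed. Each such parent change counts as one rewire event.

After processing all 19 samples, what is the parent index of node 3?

1. q=(13,11) nearest=0 d=12 new=(4,3) → add node 1 parent=0 cost=3
2. q=(23,3) nearest=1 d=19 new=(7,3) → add node 2 parent=1 cost=6
3. q=(35,1) nearest=2 d=28 new=(10,1) → blocked by [5,9]×[0,2], reject
4. q=(25,10) nearest=2 d=18 new=(10,6) → add node 3 parent=2 cost=9
5. q=(6,3) nearest=2 d=1 new=(6,3) → add node 4 parent=2 cost=7
6. q=(44,12) nearest=3 d=34 new=(13,9) → blocked by [2,11]×[7,10], reject
7. q=(12,3) nearest=3 d=3 new=(12,3) → add node 5 parent=3 cost=12
8. q=(5,9) nearest=3 d=5 new=(7,9) → blocked by [2,11]×[7,10], reject
9. q=(18,0) nearest=5 d=6 new=(15,0) → blocked by [13,18]×[2,5], reject
10. q=(18,9) nearest=5 d=6 new=(15,6) → blocked by [13,18]×[2,5], reject
11. q=(9,8) nearest=3 d=2 new=(9,8) → blocked by [2,11]×[7,10], reject
12. q=(2,0) nearest=0 d=1 new=(2,0) → add node 6 parent=0 cost=1; rewire 4→6 (5<7)
13. q=(17,5) nearest=5 d=5 new=(15,5) → blocked by [13,18]×[2,5], reject
14. q=(42,3) nearest=5 d=30 new=(15,3) → blocked by [13,18]×[2,5], reject
15. q=(38,1) nearest=5 d=26 new=(15,1) → blocked by [13,18]×[2,5], reject
16. q=(32,5) nearest=5 d=20 new=(15,5) → blocked by [13,18]×[2,5], reject
17. q=(5,0) nearest=1 d=3 new=(5,0) → blocked by [5,9]×[0,2], reject
18. q=(25,7) nearest=5 d=13 new=(15,6) → blocked by [13,18]×[2,5], reject
19. q=(10,12) nearest=3 d=6 new=(10,9) → blocked by [2,11]×[7,10], reject

Parent of node 3: 2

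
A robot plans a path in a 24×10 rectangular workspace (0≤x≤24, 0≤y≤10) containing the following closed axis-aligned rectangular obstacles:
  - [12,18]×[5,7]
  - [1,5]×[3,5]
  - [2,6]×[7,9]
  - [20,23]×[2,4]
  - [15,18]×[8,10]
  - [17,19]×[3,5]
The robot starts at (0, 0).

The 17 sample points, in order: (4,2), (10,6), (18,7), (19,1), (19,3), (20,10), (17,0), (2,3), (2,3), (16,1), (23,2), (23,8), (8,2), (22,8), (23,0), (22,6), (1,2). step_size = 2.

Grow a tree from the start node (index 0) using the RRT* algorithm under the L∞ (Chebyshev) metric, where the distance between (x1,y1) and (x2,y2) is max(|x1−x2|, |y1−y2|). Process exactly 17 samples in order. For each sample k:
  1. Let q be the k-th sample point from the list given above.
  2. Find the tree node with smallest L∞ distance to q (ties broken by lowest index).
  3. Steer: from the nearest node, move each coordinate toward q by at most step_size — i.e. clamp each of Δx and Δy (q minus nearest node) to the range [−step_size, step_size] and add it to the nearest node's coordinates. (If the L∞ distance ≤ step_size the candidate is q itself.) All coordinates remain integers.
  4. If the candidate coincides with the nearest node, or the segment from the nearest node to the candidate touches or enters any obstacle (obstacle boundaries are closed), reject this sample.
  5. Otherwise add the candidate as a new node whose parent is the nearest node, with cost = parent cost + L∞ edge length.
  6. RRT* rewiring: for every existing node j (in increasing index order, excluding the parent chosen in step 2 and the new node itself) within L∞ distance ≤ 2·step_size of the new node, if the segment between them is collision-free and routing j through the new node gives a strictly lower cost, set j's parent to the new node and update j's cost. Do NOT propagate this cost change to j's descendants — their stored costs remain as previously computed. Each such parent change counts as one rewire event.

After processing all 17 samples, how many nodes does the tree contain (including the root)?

Node count: 11

1. q=(4,2) nearest=0 d=4 new=(2,2) → add node 1 parent=0 cost=2
2. q=(10,6) nearest=1 d=8 new=(4,4) → blocked by [1,5]×[3,5], reject
3. q=(18,7) nearest=1 d=16 new=(4,4) → blocked by [1,5]×[3,5], reject
4. q=(19,1) nearest=1 d=17 new=(4,1) → add node 2 parent=1 cost=4
5. q=(19,3) nearest=2 d=15 new=(6,3) → add node 3 parent=2 cost=6
6. q=(20,10) nearest=3 d=14 new=(8,5) → add node 4 parent=3 cost=8
7. q=(17,0) nearest=4 d=9 new=(10,3) → add node 5 parent=4 cost=10
8. q=(2,3) nearest=1 d=1 new=(2,3) → blocked by [1,5]×[3,5], reject
9. q=(2,3) nearest=1 d=1 new=(2,3) → blocked by [1,5]×[3,5], reject
10. q=(16,1) nearest=5 d=6 new=(12,1) → add node 6 parent=5 cost=12
11. q=(23,2) nearest=6 d=11 new=(14,2) → add node 7 parent=6 cost=14
12. q=(23,8) nearest=7 d=9 new=(16,4) → add node 8 parent=7 cost=16
13. q=(8,2) nearest=3 d=2 new=(8,2) → add node 9 parent=3 cost=8
14. q=(22,8) nearest=8 d=6 new=(18,6) → blocked by [12,18]×[5,7], reject
15. q=(23,0) nearest=8 d=7 new=(18,2) → blocked by [17,19]×[3,5], reject
16. q=(22,6) nearest=8 d=6 new=(18,6) → blocked by [12,18]×[5,7], reject
17. q=(1,2) nearest=1 d=1 new=(1,2) → add node 10 parent=1 cost=3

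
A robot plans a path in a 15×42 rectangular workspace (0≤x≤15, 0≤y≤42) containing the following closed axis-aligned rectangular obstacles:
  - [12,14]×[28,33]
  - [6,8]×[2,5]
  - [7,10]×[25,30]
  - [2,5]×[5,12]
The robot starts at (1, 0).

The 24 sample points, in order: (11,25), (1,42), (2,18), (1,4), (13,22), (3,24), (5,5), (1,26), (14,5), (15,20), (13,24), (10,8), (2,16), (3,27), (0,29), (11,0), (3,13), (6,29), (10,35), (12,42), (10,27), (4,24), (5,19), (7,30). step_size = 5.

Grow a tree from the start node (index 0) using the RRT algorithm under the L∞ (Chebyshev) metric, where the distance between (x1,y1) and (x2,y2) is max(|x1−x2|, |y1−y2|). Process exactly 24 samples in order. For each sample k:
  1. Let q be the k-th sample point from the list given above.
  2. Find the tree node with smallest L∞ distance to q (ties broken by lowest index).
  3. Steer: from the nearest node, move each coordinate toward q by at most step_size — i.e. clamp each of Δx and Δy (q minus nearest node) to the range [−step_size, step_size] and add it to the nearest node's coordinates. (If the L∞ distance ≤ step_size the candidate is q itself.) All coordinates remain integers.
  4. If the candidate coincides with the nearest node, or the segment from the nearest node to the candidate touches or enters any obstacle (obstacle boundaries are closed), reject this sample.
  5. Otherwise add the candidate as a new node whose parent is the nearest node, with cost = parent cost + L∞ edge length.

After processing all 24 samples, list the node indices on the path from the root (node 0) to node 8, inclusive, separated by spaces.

Path: 0 1 3 4 8

1. q=(11,25) nearest=0 d=25 new=(6,5) → blocked by [6,8]×[2,5], reject
2. q=(1,42) nearest=0 d=42 new=(1,5) → add node 1 parent=0 cost=5
3. q=(2,18) nearest=1 d=13 new=(2,10) → blocked by [2,5]×[5,12], reject
4. q=(1,4) nearest=1 d=1 new=(1,4) → add node 2 parent=1 cost=6
5. q=(13,22) nearest=1 d=17 new=(6,10) → blocked by [2,5]×[5,12], reject
6. q=(3,24) nearest=1 d=19 new=(3,10) → blocked by [2,5]×[5,12], reject
7. q=(5,5) nearest=1 d=4 new=(5,5) → blocked by [2,5]×[5,12], reject
8. q=(1,26) nearest=1 d=21 new=(1,10) → add node 3 parent=1 cost=10
9. q=(14,5) nearest=0 d=13 new=(6,5) → blocked by [6,8]×[2,5], reject
10. q=(15,20) nearest=3 d=14 new=(6,15) → blocked by [2,5]×[5,12], reject
11. q=(13,24) nearest=3 d=14 new=(6,15) → blocked by [2,5]×[5,12], reject
12. q=(10,8) nearest=0 d=9 new=(6,5) → blocked by [6,8]×[2,5], reject
13. q=(2,16) nearest=3 d=6 new=(2,15) → add node 4 parent=3 cost=15
14. q=(3,27) nearest=4 d=12 new=(3,20) → add node 5 parent=4 cost=20
15. q=(0,29) nearest=5 d=9 new=(0,25) → add node 6 parent=5 cost=25
16. q=(11,0) nearest=0 d=10 new=(6,0) → add node 7 parent=0 cost=5
17. q=(3,13) nearest=4 d=2 new=(3,13) → add node 8 parent=4 cost=17
18. q=(6,29) nearest=6 d=6 new=(5,29) → add node 9 parent=6 cost=30
19. q=(10,35) nearest=9 d=6 new=(10,34) → add node 10 parent=9 cost=35
20. q=(12,42) nearest=10 d=8 new=(12,39) → add node 11 parent=10 cost=40
21. q=(10,27) nearest=9 d=5 new=(10,27) → blocked by [7,10]×[25,30], reject
22. q=(4,24) nearest=5 d=4 new=(4,24) → add node 12 parent=5 cost=24
23. q=(5,19) nearest=5 d=2 new=(5,19) → add node 13 parent=5 cost=22
24. q=(7,30) nearest=9 d=2 new=(7,30) → blocked by [7,10]×[25,30], reject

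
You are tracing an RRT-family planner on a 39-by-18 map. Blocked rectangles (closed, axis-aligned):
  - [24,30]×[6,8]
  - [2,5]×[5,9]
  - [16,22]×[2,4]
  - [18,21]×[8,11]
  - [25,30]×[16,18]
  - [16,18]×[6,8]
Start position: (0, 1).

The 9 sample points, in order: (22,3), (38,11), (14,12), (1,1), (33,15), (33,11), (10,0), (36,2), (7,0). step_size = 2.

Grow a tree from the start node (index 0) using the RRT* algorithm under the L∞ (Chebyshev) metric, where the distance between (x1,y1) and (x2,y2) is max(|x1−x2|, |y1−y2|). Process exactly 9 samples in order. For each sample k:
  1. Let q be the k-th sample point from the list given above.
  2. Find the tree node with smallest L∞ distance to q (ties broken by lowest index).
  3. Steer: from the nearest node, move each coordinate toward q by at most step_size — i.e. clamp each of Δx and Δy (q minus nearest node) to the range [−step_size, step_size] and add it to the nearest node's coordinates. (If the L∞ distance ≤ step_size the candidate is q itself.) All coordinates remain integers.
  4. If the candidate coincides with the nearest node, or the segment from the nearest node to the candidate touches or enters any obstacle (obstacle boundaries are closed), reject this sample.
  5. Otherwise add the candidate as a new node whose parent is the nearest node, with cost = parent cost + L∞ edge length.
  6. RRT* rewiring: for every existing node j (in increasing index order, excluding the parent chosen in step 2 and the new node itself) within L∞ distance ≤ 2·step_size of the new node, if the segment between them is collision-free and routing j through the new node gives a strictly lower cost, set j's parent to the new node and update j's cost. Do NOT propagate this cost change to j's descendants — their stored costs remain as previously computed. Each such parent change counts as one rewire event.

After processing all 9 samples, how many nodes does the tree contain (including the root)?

Node count: 6

1. q=(22,3) nearest=0 d=22 new=(2,3) → add node 1 parent=0 cost=2
2. q=(38,11) nearest=1 d=36 new=(4,5) → blocked by [2,5]×[5,9], reject
3. q=(14,12) nearest=1 d=12 new=(4,5) → blocked by [2,5]×[5,9], reject
4. q=(1,1) nearest=0 d=1 new=(1,1) → add node 2 parent=0 cost=1
5. q=(33,15) nearest=1 d=31 new=(4,5) → blocked by [2,5]×[5,9], reject
6. q=(33,11) nearest=1 d=31 new=(4,5) → blocked by [2,5]×[5,9], reject
7. q=(10,0) nearest=1 d=8 new=(4,1) → add node 3 parent=1 cost=4
8. q=(36,2) nearest=3 d=32 new=(6,2) → add node 4 parent=3 cost=6
9. q=(7,0) nearest=4 d=2 new=(7,0) → add node 5 parent=4 cost=8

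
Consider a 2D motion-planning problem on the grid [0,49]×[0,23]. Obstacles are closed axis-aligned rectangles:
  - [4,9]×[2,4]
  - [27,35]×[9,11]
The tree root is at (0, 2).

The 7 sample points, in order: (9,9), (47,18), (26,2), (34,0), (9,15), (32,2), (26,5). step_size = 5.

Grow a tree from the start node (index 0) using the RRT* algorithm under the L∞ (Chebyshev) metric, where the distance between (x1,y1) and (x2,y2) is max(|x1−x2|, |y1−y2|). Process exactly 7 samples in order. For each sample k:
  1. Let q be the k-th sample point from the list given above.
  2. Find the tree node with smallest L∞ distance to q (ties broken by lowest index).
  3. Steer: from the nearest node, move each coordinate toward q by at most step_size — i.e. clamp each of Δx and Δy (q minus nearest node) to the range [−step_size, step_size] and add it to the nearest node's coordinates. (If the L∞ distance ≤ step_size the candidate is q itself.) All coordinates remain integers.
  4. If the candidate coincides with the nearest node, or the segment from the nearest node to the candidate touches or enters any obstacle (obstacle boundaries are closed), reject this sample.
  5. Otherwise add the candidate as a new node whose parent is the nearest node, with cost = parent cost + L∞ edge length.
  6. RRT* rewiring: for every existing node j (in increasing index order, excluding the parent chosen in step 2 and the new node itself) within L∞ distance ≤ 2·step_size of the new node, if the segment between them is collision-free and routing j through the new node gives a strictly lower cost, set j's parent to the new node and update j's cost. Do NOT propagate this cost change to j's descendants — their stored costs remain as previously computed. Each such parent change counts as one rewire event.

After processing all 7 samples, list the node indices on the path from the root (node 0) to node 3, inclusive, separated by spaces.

1. q=(9,9) nearest=0 d=9 new=(5,7) → add node 1 parent=0 cost=5
2. q=(47,18) nearest=1 d=42 new=(10,12) → add node 2 parent=1 cost=10
3. q=(26,2) nearest=2 d=16 new=(15,7) → add node 3 parent=2 cost=15
4. q=(34,0) nearest=3 d=19 new=(20,2) → add node 4 parent=3 cost=20
5. q=(9,15) nearest=2 d=3 new=(9,15) → add node 5 parent=2 cost=13
6. q=(32,2) nearest=4 d=12 new=(25,2) → add node 6 parent=4 cost=25
7. q=(26,5) nearest=6 d=3 new=(26,5) → add node 7 parent=6 cost=28

Path: 0 1 2 3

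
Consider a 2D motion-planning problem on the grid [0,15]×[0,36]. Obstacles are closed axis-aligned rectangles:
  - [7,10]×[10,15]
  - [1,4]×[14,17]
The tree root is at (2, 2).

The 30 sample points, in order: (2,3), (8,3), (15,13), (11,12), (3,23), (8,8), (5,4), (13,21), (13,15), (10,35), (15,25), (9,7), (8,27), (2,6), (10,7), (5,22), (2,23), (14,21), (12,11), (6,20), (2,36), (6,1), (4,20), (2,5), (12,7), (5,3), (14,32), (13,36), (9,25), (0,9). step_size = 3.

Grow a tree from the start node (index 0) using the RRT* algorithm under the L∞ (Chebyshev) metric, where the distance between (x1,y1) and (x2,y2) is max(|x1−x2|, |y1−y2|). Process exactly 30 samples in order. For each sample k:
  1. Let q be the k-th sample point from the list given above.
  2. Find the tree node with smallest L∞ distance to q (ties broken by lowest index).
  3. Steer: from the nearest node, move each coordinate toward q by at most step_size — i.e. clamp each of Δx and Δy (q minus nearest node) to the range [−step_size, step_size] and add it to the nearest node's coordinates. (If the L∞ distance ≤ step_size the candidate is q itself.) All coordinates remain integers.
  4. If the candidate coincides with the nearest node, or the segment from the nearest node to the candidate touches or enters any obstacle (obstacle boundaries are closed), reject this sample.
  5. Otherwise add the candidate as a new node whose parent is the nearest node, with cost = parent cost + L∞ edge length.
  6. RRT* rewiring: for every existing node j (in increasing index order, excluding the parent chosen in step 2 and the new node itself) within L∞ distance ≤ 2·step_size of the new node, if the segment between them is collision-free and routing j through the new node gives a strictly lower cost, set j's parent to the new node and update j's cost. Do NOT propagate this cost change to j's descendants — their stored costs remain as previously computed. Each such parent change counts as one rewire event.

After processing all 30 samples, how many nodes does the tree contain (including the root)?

Node count: 29

1. q=(2,3) nearest=0 d=1 new=(2,3) → add node 1 parent=0 cost=1
2. q=(8,3) nearest=0 d=6 new=(5,3) → add node 2 parent=0 cost=3
3. q=(15,13) nearest=2 d=10 new=(8,6) → add node 3 parent=2 cost=6
4. q=(11,12) nearest=3 d=6 new=(11,9) → add node 4 parent=3 cost=9
5. q=(3,23) nearest=4 d=14 new=(8,12) → blocked by [7,10]×[10,15], reject
6. q=(8,8) nearest=3 d=2 new=(8,8) → add node 5 parent=3 cost=8
7. q=(5,4) nearest=2 d=1 new=(5,4) → add node 6 parent=2 cost=4
8. q=(13,21) nearest=4 d=12 new=(13,12) → add node 7 parent=4 cost=12
9. q=(13,15) nearest=7 d=3 new=(13,15) → add node 8 parent=7 cost=15
10. q=(10,35) nearest=8 d=20 new=(10,18) → add node 9 parent=8 cost=18
11. q=(15,25) nearest=9 d=7 new=(13,21) → add node 10 parent=9 cost=21
12. q=(9,7) nearest=3 d=1 new=(9,7) → add node 11 parent=3 cost=7
13. q=(8,27) nearest=10 d=6 new=(10,24) → add node 12 parent=10 cost=24
14. q=(2,6) nearest=1 d=3 new=(2,6) → add node 13 parent=1 cost=4
15. q=(10,7) nearest=11 d=1 new=(10,7) → add node 14 parent=11 cost=8
16. q=(5,22) nearest=9 d=5 new=(7,21) → add node 15 parent=9 cost=21
17. q=(2,23) nearest=15 d=5 new=(4,23) → add node 16 parent=15 cost=24
18. q=(14,21) nearest=10 d=1 new=(14,21) → add node 17 parent=10 cost=22
19. q=(12,11) nearest=7 d=1 new=(12,11) → add node 18 parent=7 cost=13
20. q=(6,20) nearest=15 d=1 new=(6,20) → add node 19 parent=15 cost=22
21. q=(2,36) nearest=12 d=12 new=(7,27) → add node 20 parent=12 cost=27
22. q=(6,1) nearest=2 d=2 new=(6,1) → add node 21 parent=2 cost=5
23. q=(4,20) nearest=19 d=2 new=(4,20) → add node 22 parent=19 cost=24
24. q=(2,5) nearest=13 d=1 new=(2,5) → add node 23 parent=13 cost=5
25. q=(12,7) nearest=4 d=2 new=(12,7) → add node 24 parent=4 cost=11
26. q=(5,3) nearest=2 d=0 → coincident, reject
27. q=(14,32) nearest=20 d=7 new=(10,30) → add node 25 parent=20 cost=30
28. q=(13,36) nearest=25 d=6 new=(13,33) → add node 26 parent=25 cost=33
29. q=(9,25) nearest=12 d=1 new=(9,25) → add node 27 parent=12 cost=25
30. q=(0,9) nearest=13 d=3 new=(0,9) → add node 28 parent=13 cost=7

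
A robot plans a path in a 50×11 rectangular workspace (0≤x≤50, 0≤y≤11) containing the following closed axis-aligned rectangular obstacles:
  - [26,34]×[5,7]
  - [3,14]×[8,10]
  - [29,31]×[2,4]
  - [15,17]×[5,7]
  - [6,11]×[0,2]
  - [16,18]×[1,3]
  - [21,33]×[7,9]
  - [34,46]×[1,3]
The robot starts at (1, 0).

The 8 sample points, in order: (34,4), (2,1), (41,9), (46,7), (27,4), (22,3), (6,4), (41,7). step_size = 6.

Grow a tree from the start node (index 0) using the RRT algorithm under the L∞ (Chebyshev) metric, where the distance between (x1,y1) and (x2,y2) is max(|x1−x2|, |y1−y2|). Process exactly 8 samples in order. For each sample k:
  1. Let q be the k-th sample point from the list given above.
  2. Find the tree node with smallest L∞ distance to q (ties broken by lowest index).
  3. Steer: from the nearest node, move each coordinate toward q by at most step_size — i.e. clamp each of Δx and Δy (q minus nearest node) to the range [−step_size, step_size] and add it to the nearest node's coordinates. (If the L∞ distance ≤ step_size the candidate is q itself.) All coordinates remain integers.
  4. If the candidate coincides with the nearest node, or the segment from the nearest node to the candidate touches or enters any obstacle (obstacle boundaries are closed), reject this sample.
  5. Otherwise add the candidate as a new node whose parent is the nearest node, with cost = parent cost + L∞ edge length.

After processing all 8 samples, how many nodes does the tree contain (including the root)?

1. q=(34,4) nearest=0 d=33 new=(7,4) → add node 1 parent=0 cost=6
2. q=(2,1) nearest=0 d=1 new=(2,1) → add node 2 parent=0 cost=1
3. q=(41,9) nearest=1 d=34 new=(13,9) → blocked by [3,14]×[8,10], reject
4. q=(46,7) nearest=1 d=39 new=(13,7) → add node 3 parent=1 cost=12
5. q=(27,4) nearest=3 d=14 new=(19,4) → blocked by [15,17]×[5,7], reject
6. q=(22,3) nearest=3 d=9 new=(19,3) → blocked by [15,17]×[5,7], reject
7. q=(6,4) nearest=1 d=1 new=(6,4) → add node 4 parent=1 cost=7
8. q=(41,7) nearest=3 d=28 new=(19,7) → blocked by [15,17]×[5,7], reject

Node count: 5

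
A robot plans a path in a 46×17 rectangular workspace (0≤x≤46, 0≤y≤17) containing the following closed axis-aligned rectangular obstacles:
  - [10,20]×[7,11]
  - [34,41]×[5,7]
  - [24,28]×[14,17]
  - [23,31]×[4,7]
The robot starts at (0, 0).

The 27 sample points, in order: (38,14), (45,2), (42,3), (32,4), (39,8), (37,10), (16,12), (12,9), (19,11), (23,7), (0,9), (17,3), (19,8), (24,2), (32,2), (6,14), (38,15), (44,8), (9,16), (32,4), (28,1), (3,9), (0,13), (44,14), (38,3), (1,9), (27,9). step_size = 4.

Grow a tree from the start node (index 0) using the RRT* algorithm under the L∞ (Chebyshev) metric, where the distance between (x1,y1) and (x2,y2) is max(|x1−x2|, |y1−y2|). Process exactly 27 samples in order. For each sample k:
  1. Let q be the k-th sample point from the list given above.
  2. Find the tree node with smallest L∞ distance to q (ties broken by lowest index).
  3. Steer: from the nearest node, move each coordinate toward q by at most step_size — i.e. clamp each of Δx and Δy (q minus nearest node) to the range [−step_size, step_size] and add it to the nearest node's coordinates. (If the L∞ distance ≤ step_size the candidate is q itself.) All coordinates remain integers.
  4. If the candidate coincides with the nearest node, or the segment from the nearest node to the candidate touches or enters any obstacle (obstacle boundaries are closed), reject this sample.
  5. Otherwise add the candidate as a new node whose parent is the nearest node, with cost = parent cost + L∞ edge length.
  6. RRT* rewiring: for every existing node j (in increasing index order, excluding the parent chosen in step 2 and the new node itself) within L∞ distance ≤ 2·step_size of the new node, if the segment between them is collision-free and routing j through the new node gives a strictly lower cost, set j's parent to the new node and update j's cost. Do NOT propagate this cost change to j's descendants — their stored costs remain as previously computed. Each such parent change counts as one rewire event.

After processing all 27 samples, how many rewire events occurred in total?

Rewire events: 1

1. q=(38,14) nearest=0 d=38 new=(4,4) → add node 1 parent=0 cost=4
2. q=(45,2) nearest=1 d=41 new=(8,2) → add node 2 parent=1 cost=8
3. q=(42,3) nearest=2 d=34 new=(12,3) → add node 3 parent=2 cost=12
4. q=(32,4) nearest=3 d=20 new=(16,4) → add node 4 parent=3 cost=16
5. q=(39,8) nearest=4 d=23 new=(20,8) → blocked by [10,20]×[7,11], reject
6. q=(37,10) nearest=4 d=21 new=(20,8) → blocked by [10,20]×[7,11], reject
7. q=(16,12) nearest=4 d=8 new=(16,8) → blocked by [10,20]×[7,11], reject
8. q=(12,9) nearest=4 d=5 new=(12,8) → blocked by [10,20]×[7,11], reject
9. q=(19,11) nearest=4 d=7 new=(19,8) → blocked by [10,20]×[7,11], reject
10. q=(23,7) nearest=4 d=7 new=(20,7) → blocked by [10,20]×[7,11], reject
11. q=(0,9) nearest=1 d=5 new=(0,8) → add node 5 parent=1 cost=8
12. q=(17,3) nearest=4 d=1 new=(17,3) → add node 6 parent=4 cost=17
13. q=(19,8) nearest=4 d=4 new=(19,8) → blocked by [10,20]×[7,11], reject
14. q=(24,2) nearest=6 d=7 new=(21,2) → add node 7 parent=6 cost=21
15. q=(32,2) nearest=7 d=11 new=(25,2) → add node 8 parent=7 cost=25
16. q=(6,14) nearest=5 d=6 new=(4,12) → add node 9 parent=5 cost=12
17. q=(38,15) nearest=8 d=13 new=(29,6) → blocked by [23,31]×[4,7], reject
18. q=(44,8) nearest=8 d=19 new=(29,6) → blocked by [23,31]×[4,7], reject
19. q=(9,16) nearest=9 d=5 new=(8,16) → add node 10 parent=9 cost=16
20. q=(32,4) nearest=8 d=7 new=(29,4) → blocked by [23,31]×[4,7], reject
21. q=(28,1) nearest=8 d=3 new=(28,1) → add node 11 parent=8 cost=28
22. q=(3,9) nearest=5 d=3 new=(3,9) → add node 12 parent=5 cost=11
23. q=(0,13) nearest=9 d=4 new=(0,13) → add node 13 parent=9 cost=16
24. q=(44,14) nearest=11 d=16 new=(32,5) → blocked by [23,31]×[4,7], reject
25. q=(38,3) nearest=11 d=10 new=(32,3) → add node 14 parent=11 cost=32
26. q=(1,9) nearest=5 d=1 new=(1,9) → add node 15 parent=5 cost=9; rewire 13→15 (13<16)
27. q=(27,9) nearest=14 d=6 new=(28,7) → blocked by [23,31]×[4,7], reject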